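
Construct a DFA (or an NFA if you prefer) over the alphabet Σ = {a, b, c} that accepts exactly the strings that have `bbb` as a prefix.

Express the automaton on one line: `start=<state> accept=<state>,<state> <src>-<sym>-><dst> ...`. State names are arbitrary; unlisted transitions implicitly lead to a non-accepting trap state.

Check the first 3 symbols one by one: s0 through s2 record how many have matched `bbb` so far; any wrong symbol goes to the dead state s4. After all 3 match we enter the accepting sink s3.
        a   b   c  
>  s0   s4  s1  s4 
   s1   s4  s2  s4 
   s2   s4  s3  s4 
 * s3   s3  s3  s3 
   s4   s4  s4  s4 
(> = start, * = accepting)

start=s0 accept=s3 s0-a->s4 s0-b->s1 s0-c->s4 s1-a->s4 s1-b->s2 s1-c->s4 s2-a->s4 s2-b->s3 s2-c->s4 s3-a->s3 s3-b->s3 s3-c->s3 s4-a->s4 s4-b->s4 s4-c->s4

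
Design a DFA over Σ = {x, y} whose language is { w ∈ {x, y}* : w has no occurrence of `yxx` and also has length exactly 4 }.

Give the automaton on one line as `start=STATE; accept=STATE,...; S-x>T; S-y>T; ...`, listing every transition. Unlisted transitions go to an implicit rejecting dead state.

Handle the two conditions separately and then intersect. The first has 4 states tracking partial matches of the forbidden pattern `yxx`; the second has 6 states tracking the input length, saturating at 5. A product state is a pair (one from each), accepting exactly when both do. Minimizing collapses redundant product states.
        x   y  
>  s0   s1  s2 
   s1   s3  s4 
   s2   s5  s4 
   s3   s6  s6 
   s4   s7  s6 
   s5   s8  s6 
   s6   s9  s9 
   s7   s8  s9 
   s8   s8  s8 
 * s9   s8  s8 
(> = start, * = accepting)

start=s0; accept=s9; s0-x>s1; s0-y>s2; s1-x>s3; s1-y>s4; s2-x>s5; s2-y>s4; s3-x>s6; s3-y>s6; s4-x>s7; s4-y>s6; s5-x>s8; s5-y>s6; s6-x>s9; s6-y>s9; s7-x>s8; s7-y>s9; s8-x>s8; s8-y>s8; s9-x>s8; s9-y>s8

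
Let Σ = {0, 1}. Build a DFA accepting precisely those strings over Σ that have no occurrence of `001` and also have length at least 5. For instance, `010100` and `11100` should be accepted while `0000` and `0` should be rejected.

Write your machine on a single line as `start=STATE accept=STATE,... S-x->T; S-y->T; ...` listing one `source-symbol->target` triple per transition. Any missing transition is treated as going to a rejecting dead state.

Run two small machines in parallel and take their product. One (4 states) tracks partial matches of the forbidden pattern `001`; the other (7 states) tracks the input length, saturating at 6. Each combined state is a pair, one component from each; accept when both components accept. Equivalent product states are then merged.
A 16-state machine:
          0    1  
>  q0     q1   q2 
   q1     q3   q4 
   q2     q5   q4 
   q3     q6   q7 
   q4     q8   q9 
   q5     q6   q9 
   q6    q10   q7 
   q7     q7   q7 
   q8    q10  q11 
   q9    q12  q11 
   q10   q13   q7 
   q11   q14  q15 
   q12   q13  q15 
 * q13   q13   q7 
 * q14   q13  q15 
 * q15   q14  q15 
(> = start, * = accepting)

start=q0; accept=q13,q14,q15; q0-0->q1; q0-1->q2; q1-0->q3; q1-1->q4; q2-0->q5; q2-1->q4; q3-0->q6; q3-1->q7; q4-0->q8; q4-1->q9; q5-0->q6; q5-1->q9; q6-0->q10; q6-1->q7; q7-0->q7; q7-1->q7; q8-0->q10; q8-1->q11; q9-0->q12; q9-1->q11; q10-0->q13; q10-1->q7; q11-0->q14; q11-1->q15; q12-0->q13; q12-1->q15; q13-0->q13; q13-1->q7; q14-0->q13; q14-1->q15; q15-0->q14; q15-1->q15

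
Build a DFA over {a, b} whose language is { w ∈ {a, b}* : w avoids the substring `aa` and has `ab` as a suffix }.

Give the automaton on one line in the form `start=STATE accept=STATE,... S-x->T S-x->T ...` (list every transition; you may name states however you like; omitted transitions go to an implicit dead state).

Handle the two conditions separately and then intersect. The first has 3 states tracking partial matches of the forbidden pattern `aa`; the second has 3 states tracking how much of the suffix `ab` has currently been matched. A product state is a pair (one from each), accepting exactly when both do. Equivalent product states are then merged.
        a   b  
>  S0   S1  S0 
   S1   S2  S3 
   S2   S2  S2 
 * S3   S1  S0 
(> = start, * = accepting)

start=S0 accept=S3 S0-a->S1 S0-b->S0 S1-a->S2 S1-b->S3 S2-a->S2 S2-b->S2 S3-a->S1 S3-b->S0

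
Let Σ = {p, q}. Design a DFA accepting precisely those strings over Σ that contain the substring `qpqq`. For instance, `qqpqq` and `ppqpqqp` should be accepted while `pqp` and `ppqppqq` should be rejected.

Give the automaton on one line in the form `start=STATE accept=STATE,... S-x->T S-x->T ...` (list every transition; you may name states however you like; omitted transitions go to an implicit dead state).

States s0..s3 record the length of the longest prefix of `qpqq` that matches the current input suffix. Reaching s4 means `qpqq` has been seen, and we stay there forever. Accept from s4.
        p   q  
>  s0   s0  s1 
   s1   s2  s1 
   s2   s0  s3 
   s3   s2  s4 
 * s4   s4  s4 
(> = start, * = accepting)

start=s0 accept=s4 s0-p->s0 s0-q->s1 s1-p->s2 s1-q->s1 s2-p->s0 s2-q->s3 s3-p->s2 s3-q->s4 s4-p->s4 s4-q->s4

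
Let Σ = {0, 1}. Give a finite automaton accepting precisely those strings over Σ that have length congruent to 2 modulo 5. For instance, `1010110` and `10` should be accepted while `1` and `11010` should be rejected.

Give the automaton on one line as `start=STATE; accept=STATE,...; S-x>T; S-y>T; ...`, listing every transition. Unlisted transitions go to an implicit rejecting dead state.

start=q0; accept=q2; q0-0>q1; q0-1>q1; q1-0>q2; q1-1>q2; q2-0>q3; q2-1>q3; q3-0>q4; q3-1>q4; q4-0>q0; q4-1>q0

Only the length mod 5 matters, so use a 5-cycle: from any state, every input symbol moves to the next state, wrapping q4 back to q0. Mark q2 accepting.
A 5-state machine:
        0   1  
>  q0   q1  q1 
   q1   q2  q2 
 * q2   q3  q3 
   q3   q4  q4 
   q4   q0  q0 
(> = start, * = accepting)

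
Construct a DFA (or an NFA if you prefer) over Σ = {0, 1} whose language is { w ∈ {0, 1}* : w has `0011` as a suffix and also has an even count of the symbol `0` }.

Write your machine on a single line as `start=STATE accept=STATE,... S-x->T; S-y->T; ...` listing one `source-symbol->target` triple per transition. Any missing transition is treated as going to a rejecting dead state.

Run two small machines in parallel and take their product. The first has 5 states tracking how much of the suffix `0011` has currently been matched; the second has 2 states tracking the count of `0`s modulo 2. A product state is a pair (one from each), accepting exactly when both do. Equivalent product states are then merged.
A 6-state machine:
       0  1 
>  A   B  A 
   B   C  D 
   C   B  E 
   D   A  D 
   E   B  F 
 * F   B  A 
(> = start, * = accepting)

start=A; accept=F; A-0->B; A-1->A; B-0->C; B-1->D; C-0->B; C-1->E; D-0->A; D-1->D; E-0->B; E-1->F; F-0->B; F-1->A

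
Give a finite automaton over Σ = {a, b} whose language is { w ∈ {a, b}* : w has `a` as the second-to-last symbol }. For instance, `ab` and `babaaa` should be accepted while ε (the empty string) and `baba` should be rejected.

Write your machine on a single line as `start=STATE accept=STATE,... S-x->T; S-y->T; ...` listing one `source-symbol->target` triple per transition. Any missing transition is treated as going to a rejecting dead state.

start=S0; accept=S3,S4; S0-a->S1; S0-b->S2; S1-a->S3; S1-b->S4; S2-a->S5; S2-b->S6; S3-a->S3; S3-b->S4; S4-a->S5; S4-b->S6; S5-a->S3; S5-b->S4; S6-a->S5; S6-b->S6

A DFA must remember the last 2 symbols (since which symbol is second-to-last isn't known until the input ends). Use one state per possible window of the last ≤2 symbols; accept from those whose window starts with `a`.
7 states suffice.
        a   b  
>  S0   S1  S2 
   S1   S3  S4 
   S2   S5  S6 
 * S3   S3  S4 
 * S4   S5  S6 
   S5   S3  S4 
   S6   S5  S6 
(> = start, * = accepting)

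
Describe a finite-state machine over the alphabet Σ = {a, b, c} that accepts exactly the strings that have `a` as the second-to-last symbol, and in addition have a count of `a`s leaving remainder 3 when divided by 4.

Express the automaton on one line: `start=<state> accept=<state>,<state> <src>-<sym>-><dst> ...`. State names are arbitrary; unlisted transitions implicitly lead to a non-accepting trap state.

start=s0 accept=s3,s5 s0-a->s1 s0-b->s0 s0-c->s0 s1-a->s2 s1-b->s1 s1-c->s1 s2-a->s3 s2-b->s4 s2-c->s4 s3-a->s0 s3-b->s5 s3-c->s5 s4-a->s6 s4-b->s4 s4-c->s4 s5-a->s0 s5-b->s7 s5-c->s7 s6-a->s0 s6-b->s5 s6-c->s5 s7-a->s0 s7-b->s7 s7-c->s7

Handle the two conditions separately and then intersect. One (13 states) tracks the last 2 symbols read; the other (4 states) tracks the count of `a`s modulo 4. Each combined state is a pair, one component from each; accept when both components accept. Equivalent product states are then merged.
8 states suffice.
        a   b   c  
>  s0   s1  s0  s0 
   s1   s2  s1  s1 
   s2   s3  s4  s4 
 * s3   s0  s5  s5 
   s4   s6  s4  s4 
 * s5   s0  s7  s7 
   s6   s0  s5  s5 
   s7   s0  s7  s7 
(> = start, * = accepting)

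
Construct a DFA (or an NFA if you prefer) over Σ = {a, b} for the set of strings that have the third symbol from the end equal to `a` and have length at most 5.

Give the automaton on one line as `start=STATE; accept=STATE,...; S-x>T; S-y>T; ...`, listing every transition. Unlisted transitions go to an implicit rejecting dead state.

start=s0; accept=s7,s8,s9,s10; s0-a>s1; s0-b>s2; s1-a>s3; s1-b>s4; s2-a>s5; s2-b>s6; s3-a>s7; s3-b>s8; s4-a>s9; s4-b>s10; s5-a>s11; s5-b>s12; s6-a>s13; s6-b>s14; s7-a>s8; s7-b>s8; s8-a>s10; s8-b>s10; s9-a>s12; s9-b>s12; s10-a>s14; s10-b>s14; s11-a>s8; s11-b>s8; s12-a>s10; s12-b>s10; s13-a>s12; s13-b>s12; s14-a>s14; s14-b>s14

Run two small machines in parallel and take their product. One (15 states) tracks the last 3 symbols read; the other (7 states) tracks the input length, saturating at 6. Each combined state is a pair, one component from each; accept when both components accept. After merging equivalent states the machine shrinks.
With 15 states:
          a    b  
>  s0     s1   s2 
   s1     s3   s4 
   s2     s5   s6 
   s3     s7   s8 
   s4     s9  s10 
   s5    s11  s12 
   s6    s13  s14 
 * s7     s8   s8 
 * s8    s10  s10 
 * s9    s12  s12 
 * s10   s14  s14 
   s11    s8   s8 
   s12   s10  s10 
   s13   s12  s12 
   s14   s14  s14 
(> = start, * = accepting)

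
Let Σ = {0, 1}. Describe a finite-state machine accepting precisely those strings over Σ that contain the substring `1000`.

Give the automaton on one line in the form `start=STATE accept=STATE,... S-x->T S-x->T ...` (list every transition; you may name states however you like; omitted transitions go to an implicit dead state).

start=S0 accept=S4 S0-0->S0 S0-1->S1 S1-0->S2 S1-1->S1 S2-0->S3 S2-1->S1 S3-0->S4 S3-1->S1 S4-0->S4 S4-1->S4

States S0..S3 record the length of the longest prefix of `1000` that matches the current input suffix. Reaching S4 means `1000` has been seen, and we stay there forever. Accept from S4.
        0   1  
>  S0   S0  S1 
   S1   S2  S1 
   S2   S3  S1 
   S3   S4  S1 
 * S4   S4  S4 
(> = start, * = accepting)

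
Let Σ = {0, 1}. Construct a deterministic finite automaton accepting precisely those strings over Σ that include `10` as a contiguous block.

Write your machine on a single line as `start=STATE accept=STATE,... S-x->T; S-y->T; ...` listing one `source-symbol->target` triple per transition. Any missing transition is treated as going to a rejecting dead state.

Track how much of `10` has been matched so far: state q0 is no progress, q2 is the absorbing accept state reached once `10` has occurred. Intermediate states record partial matches; on a mismatch, fall back to the longest reusable overlap.
        0   1  
>  q0   q0  q1 
   q1   q2  q1 
 * q2   q2  q2 
(> = start, * = accepting)

start=q0; accept=q2; q0-0->q0; q0-1->q1; q1-0->q2; q1-1->q1; q2-0->q2; q2-1->q2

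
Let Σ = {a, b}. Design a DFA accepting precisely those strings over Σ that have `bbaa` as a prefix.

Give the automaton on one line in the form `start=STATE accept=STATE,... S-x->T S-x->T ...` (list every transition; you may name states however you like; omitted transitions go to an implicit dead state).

start=q0 accept=q4 q0-a->q5 q0-b->q1 q1-a->q5 q1-b->q2 q2-a->q3 q2-b->q5 q3-a->q4 q3-b->q5 q4-a->q4 q4-b->q4 q5-a->q5 q5-b->q5

Walk along `bbaa` while the input agrees: from q0 take `b` to q1, and so on. Any deviation drops to the rejecting sink q5. Once q4 is reached the prefix is confirmed and every continuation is accepted.
6 states suffice.
        a   b  
>  q0   q5  q1 
   q1   q5  q2 
   q2   q3  q5 
   q3   q4  q5 
 * q4   q4  q4 
   q5   q5  q5 
(> = start, * = accepting)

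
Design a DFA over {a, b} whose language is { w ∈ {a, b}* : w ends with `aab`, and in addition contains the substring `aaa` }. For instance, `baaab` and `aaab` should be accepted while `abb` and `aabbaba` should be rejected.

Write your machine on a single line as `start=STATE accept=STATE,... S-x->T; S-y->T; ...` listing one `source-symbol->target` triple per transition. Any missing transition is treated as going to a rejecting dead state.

Handle the two conditions separately and then intersect. One (4 states) tracks how much of the suffix `aab` has currently been matched; the other (4 states) tracks whether and how much of `aaa` has been seen. Each combined state is a pair, one component from each; accept when both components accept. After merging equivalent states the machine shrinks.
        a   b  
>  s0   s1  s0 
   s1   s2  s0 
   s2   s3  s0 
   s3   s3  s4 
 * s4   s5  s6 
   s5   s3  s6 
   s6   s5  s6 
(> = start, * = accepting)

start=s0; accept=s4; s0-a->s1; s0-b->s0; s1-a->s2; s1-b->s0; s2-a->s3; s2-b->s0; s3-a->s3; s3-b->s4; s4-a->s5; s4-b->s6; s5-a->s3; s5-b->s6; s6-a->s5; s6-b->s6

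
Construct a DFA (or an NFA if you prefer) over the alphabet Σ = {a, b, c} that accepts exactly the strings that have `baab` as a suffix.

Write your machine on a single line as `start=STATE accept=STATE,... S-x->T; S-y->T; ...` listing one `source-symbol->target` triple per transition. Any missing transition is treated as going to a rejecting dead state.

start=s0; accept=s4; s0-a->s0; s0-b->s1; s0-c->s0; s1-a->s2; s1-b->s1; s1-c->s0; s2-a->s3; s2-b->s1; s2-c->s0; s3-a->s0; s3-b->s4; s3-c->s0; s4-a->s2; s4-b->s1; s4-c->s0

Let each state record the length of the longest suffix of the input read so far that is also a prefix of `baab`. s1 means the last symbol is `b`; s2 means the last 2 symbols are `ba`; s3 means the last 3 symbols are `baa`; s4 means the last 4 symbols are `baab`. Accept only at s4, where the string currently ends in `baab`.
        a   b   c  
>  s0   s0  s1  s0 
   s1   s2  s1  s0 
   s2   s3  s1  s0 
   s3   s0  s4  s0 
 * s4   s2  s1  s0 
(> = start, * = accepting)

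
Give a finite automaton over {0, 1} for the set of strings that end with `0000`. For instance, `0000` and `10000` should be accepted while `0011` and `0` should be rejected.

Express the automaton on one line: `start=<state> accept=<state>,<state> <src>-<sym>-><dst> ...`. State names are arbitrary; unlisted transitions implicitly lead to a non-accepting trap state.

Remember how much of `0000` the current input suffix matches. State S0 means no match yet; S1 means the last symbol is `0`; S2 means the last 2 symbols are `00`; S3 means the last 3 symbols are `000`; S4 means the last 4 symbols are `0000`. Only S4 accepts. On a mismatch, fall back to the longest proper suffix that is still a prefix of `0000`.
        0   1  
>  S0   S1  S0 
   S1   S2  S0 
   S2   S3  S0 
   S3   S4  S0 
 * S4   S4  S0 
(> = start, * = accepting)

start=S0 accept=S4 S0-0->S1 S0-1->S0 S1-0->S2 S1-1->S0 S2-0->S3 S2-1->S0 S3-0->S4 S3-1->S0 S4-0->S4 S4-1->S0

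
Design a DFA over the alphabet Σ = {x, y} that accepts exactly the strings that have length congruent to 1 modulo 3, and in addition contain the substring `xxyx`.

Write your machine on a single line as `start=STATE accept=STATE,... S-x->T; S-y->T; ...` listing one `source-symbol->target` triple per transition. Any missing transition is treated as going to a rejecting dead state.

Build one automaton per condition and run them in lockstep. The first has 3 states tracking the input length modulo 3; the second has 5 states tracking whether and how much of `xxyx` has been seen. A product state is a pair (one from each), accepting exactly when both do.
A 15-state machine:
          x    y  
>  q0     q1   q2 
   q1     q3   q4 
   q2     q5   q4 
   q3     q6   q7 
   q4     q8   q0 
   q5     q6   q0 
   q6     q9  q10 
   q7    q11   q2 
   q8     q9   q2 
   q9     q3  q12 
   q10   q13   q4 
 * q11   q13  q13 
   q12   q14   q0 
   q13   q14  q14 
   q14   q11  q11 
(> = start, * = accepting)

start=q0; accept=q11; q0-x->q1; q0-y->q2; q1-x->q3; q1-y->q4; q2-x->q5; q2-y->q4; q3-x->q6; q3-y->q7; q4-x->q8; q4-y->q0; q5-x->q6; q5-y->q0; q6-x->q9; q6-y->q10; q7-x->q11; q7-y->q2; q8-x->q9; q8-y->q2; q9-x->q3; q9-y->q12; q10-x->q13; q10-y->q4; q11-x->q13; q11-y->q13; q12-x->q14; q12-y->q0; q13-x->q14; q13-y->q14; q14-x->q11; q14-y->q11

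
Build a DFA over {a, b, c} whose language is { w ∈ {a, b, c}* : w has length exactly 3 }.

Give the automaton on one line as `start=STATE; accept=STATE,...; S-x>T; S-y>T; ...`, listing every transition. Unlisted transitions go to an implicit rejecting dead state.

start=S0; accept=S3; S0-a>S1; S0-b>S1; S0-c>S1; S1-a>S2; S1-b>S2; S1-c>S2; S2-a>S3; S2-b>S3; S2-c>S3; S3-a>S4; S3-b>S4; S3-c>S4; S4-a>S4; S4-b>S4; S4-c>S4

We only need to distinguish lengths 0, 1, …, 3, and '>3'. Chain S0 → S1 → S2 → S3 → S4 on every symbol, with S4 looping. Accepting states: {S3}.
        a   b   c  
>  S0   S1  S1  S1 
   S1   S2  S2  S2 
   S2   S3  S3  S3 
 * S3   S4  S4  S4 
   S4   S4  S4  S4 
(> = start, * = accepting)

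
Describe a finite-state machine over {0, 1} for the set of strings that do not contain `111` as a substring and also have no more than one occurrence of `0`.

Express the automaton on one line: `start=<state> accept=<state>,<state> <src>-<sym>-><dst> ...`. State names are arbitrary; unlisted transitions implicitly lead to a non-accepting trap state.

start=S0 accept=S0,S1,S2,S4,S5,S7 S0-0->S1 S0-1->S2 S1-0->S3 S1-1->S4 S2-0->S1 S2-1->S5 S3-0->S3 S3-1->S6 S4-0->S3 S4-1->S7 S5-0->S1 S5-1->S8 S6-0->S3 S6-1->S9 S7-0->S3 S7-1->S10 S8-0->S10 S8-1->S8 S9-0->S3 S9-1->S11 S10-0->S11 S10-1->S10 S11-0->S11 S11-1->S11

Build one automaton per condition and run them in lockstep. The first has 4 states tracking partial matches of the forbidden pattern `111`; the second has 3 states tracking the count of `0`s, saturating at 2. A product state is a pair (one from each), accepting exactly when both do.
With 12 states:
          0    1  
>* S0     S1   S2 
 * S1     S3   S4 
 * S2     S1   S5 
   S3     S3   S6 
 * S4     S3   S7 
 * S5     S1   S8 
   S6     S3   S9 
 * S7     S3  S10 
   S8    S10   S8 
   S9     S3  S11 
   S10   S11  S10 
   S11   S11  S11 
(> = start, * = accepting)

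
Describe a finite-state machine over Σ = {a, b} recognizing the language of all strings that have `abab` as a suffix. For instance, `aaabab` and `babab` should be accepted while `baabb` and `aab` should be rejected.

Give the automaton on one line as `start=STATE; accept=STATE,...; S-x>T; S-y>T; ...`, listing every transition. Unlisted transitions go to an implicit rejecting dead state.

start=q0; accept=q4; q0-a>q1; q0-b>q0; q1-a>q1; q1-b>q2; q2-a>q3; q2-b>q0; q3-a>q1; q3-b>q4; q4-a>q3; q4-b>q0

Remember how much of `abab` the current input suffix matches. State q0 means no match yet; q1 means the last symbol is `a`; q2 means the last 2 symbols are `ab`; q3 means the last 3 symbols are `aba`; q4 means the last 4 symbols are `abab`. Only q4 accepts. On a mismatch, fall back to the longest proper suffix that is still a prefix of `abab`.
        a   b  
>  q0   q1  q0 
   q1   q1  q2 
   q2   q3  q0 
   q3   q1  q4 
 * q4   q3  q0 
(> = start, * = accepting)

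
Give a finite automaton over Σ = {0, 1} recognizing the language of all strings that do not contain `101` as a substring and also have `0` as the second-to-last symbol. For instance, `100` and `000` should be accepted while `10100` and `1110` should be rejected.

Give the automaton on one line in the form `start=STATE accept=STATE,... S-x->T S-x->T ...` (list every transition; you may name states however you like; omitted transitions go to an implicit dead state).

start=q0 accept=q3,q4 q0-0->q1 q0-1->q2 q1-0->q3 q1-1->q4 q2-0->q5 q2-1->q2 q3-0->q3 q3-1->q4 q4-0->q5 q4-1->q2 q5-0->q3 q5-1->q6 q6-0->q6 q6-1->q6

Handle the two conditions separately and then intersect. One (4 states) tracks partial matches of the forbidden pattern `101`; the other (7 states) tracks the last 2 symbols read. Each combined state is a pair, one component from each; accept when both components accept. After merging equivalent states the machine shrinks.
A 7-state machine:
        0   1  
>  q0   q1  q2 
   q1   q3  q4 
   q2   q5  q2 
 * q3   q3  q4 
 * q4   q5  q2 
   q5   q3  q6 
   q6   q6  q6 
(> = start, * = accepting)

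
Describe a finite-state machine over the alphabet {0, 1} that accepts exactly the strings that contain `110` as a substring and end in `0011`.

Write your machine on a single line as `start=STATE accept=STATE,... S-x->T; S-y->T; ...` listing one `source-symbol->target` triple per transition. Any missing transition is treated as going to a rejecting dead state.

Run two small machines in parallel and take their product. One (4 states) tracks whether and how much of `110` has been seen; the other (5 states) tracks how much of the suffix `0011` has currently been matched. Each combined state is a pair, one component from each; accept when both components accept.
          0    1  
>  q0     q1   q2 
   q1     q3   q2 
   q2     q1   q4 
   q3     q3   q5 
   q4     q6   q4 
   q5     q1   q7 
   q6     q8   q9 
   q7     q6   q4 
   q8     q8  q10 
   q9     q6   q9 
   q10    q6  q11 
 * q11    q6   q9 
(> = start, * = accepting)

start=q0; accept=q11; q0-0->q1; q0-1->q2; q1-0->q3; q1-1->q2; q2-0->q1; q2-1->q4; q3-0->q3; q3-1->q5; q4-0->q6; q4-1->q4; q5-0->q1; q5-1->q7; q6-0->q8; q6-1->q9; q7-0->q6; q7-1->q4; q8-0->q8; q8-1->q10; q9-0->q6; q9-1->q9; q10-0->q6; q10-1->q11; q11-0->q6; q11-1->q9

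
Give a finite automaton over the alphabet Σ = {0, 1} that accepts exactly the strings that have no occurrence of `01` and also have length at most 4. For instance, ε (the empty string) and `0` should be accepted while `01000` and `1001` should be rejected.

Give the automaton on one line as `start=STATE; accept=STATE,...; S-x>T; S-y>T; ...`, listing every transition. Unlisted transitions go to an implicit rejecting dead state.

Run two small machines in parallel and take their product. One (3 states) tracks partial matches of the forbidden pattern `01`; the other (6 states) tracks the input length, saturating at 5. Each combined state is a pair, one component from each; accept when both components accept. Minimizing collapses redundant product states.
With 9 states:
        0   1  
>* q0   q1  q2 
 * q1   q3  q4 
 * q2   q3  q5 
 * q3   q6  q4 
   q4   q4  q4 
 * q5   q6  q7 
 * q6   q8  q4 
 * q7   q8  q8 
 * q8   q4  q4 
(> = start, * = accepting)

start=q0; accept=q0,q1,q2,q3,q5,q6,q7,q8; q0-0>q1; q0-1>q2; q1-0>q3; q1-1>q4; q2-0>q3; q2-1>q5; q3-0>q6; q3-1>q4; q4-0>q4; q4-1>q4; q5-0>q6; q5-1>q7; q6-0>q8; q6-1>q4; q7-0>q8; q7-1>q8; q8-0>q4; q8-1>q4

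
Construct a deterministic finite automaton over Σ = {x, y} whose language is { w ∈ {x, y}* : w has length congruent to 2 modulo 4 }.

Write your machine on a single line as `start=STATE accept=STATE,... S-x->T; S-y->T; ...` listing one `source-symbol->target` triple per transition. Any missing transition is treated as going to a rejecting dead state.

Count input length modulo 4: every symbol advances one step around the cycle q0 → q1 → q2 → q3 → q0. Accept at q2.
A 4-state machine:
        x   y  
>  q0   q1  q1 
   q1   q2  q2 
 * q2   q3  q3 
   q3   q0  q0 
(> = start, * = accepting)

start=q0; accept=q2; q0-x->q1; q0-y->q1; q1-x->q2; q1-y->q2; q2-x->q3; q2-y->q3; q3-x->q0; q3-y->q0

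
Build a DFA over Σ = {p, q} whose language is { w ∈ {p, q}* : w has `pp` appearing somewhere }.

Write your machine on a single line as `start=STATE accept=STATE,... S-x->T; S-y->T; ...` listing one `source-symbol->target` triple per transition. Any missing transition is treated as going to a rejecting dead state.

start=S0; accept=S2; S0-p->S1; S0-q->S0; S1-p->S2; S1-q->S0; S2-p->S2; S2-q->S2

States S0..S1 record the length of the longest prefix of `pp` that matches the current input suffix. Reaching S2 means `pp` has been seen, and we stay there forever. Accept from S2.
3 states suffice.
        p   q  
>  S0   S1  S0 
   S1   S2  S0 
 * S2   S2  S2 
(> = start, * = accepting)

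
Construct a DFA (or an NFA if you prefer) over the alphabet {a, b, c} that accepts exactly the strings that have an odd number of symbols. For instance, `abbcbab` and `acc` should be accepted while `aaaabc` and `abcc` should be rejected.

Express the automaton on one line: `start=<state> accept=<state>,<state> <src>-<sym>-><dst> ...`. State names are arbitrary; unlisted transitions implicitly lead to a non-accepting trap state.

start=s0 accept=s1 s0-a->s1 s0-b->s1 s0-c->s1 s1-a->s0 s1-b->s0 s1-c->s0

Count input length modulo 2: every symbol advances one step around the cycle s0 → s1 → s0. Accept at s1.
With 2 states:
        a   b   c  
>  s0   s1  s1  s1 
 * s1   s0  s0  s0 
(> = start, * = accepting)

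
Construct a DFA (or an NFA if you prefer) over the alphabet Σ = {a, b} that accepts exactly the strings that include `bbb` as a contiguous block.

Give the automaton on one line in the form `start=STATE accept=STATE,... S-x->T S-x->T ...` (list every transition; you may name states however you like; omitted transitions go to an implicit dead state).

States q0..q2 record the length of the longest prefix of `bbb` that matches the current input suffix. Reaching q3 means `bbb` has been seen, and we stay there forever. Accept from q3.
        a   b  
>  q0   q0  q1 
   q1   q0  q2 
   q2   q0  q3 
 * q3   q3  q3 
(> = start, * = accepting)

start=q0 accept=q3 q0-a->q0 q0-b->q1 q1-a->q0 q1-b->q2 q2-a->q0 q2-b->q3 q3-a->q3 q3-b->q3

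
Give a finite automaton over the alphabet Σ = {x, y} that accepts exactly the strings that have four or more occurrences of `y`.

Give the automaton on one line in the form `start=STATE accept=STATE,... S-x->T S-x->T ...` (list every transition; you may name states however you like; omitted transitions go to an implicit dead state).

start=A accept=E,F A-x->A A-y->B B-x->B B-y->C C-x->C C-y->D D-x->D D-y->E E-x->E E-y->F F-x->F F-y->F

Only the number of `y`s matters, and only up to 5. Make a chain A → B → C → D → E → F advanced by each `y` (with F absorbing); every other symbol self-loops. The accepting set is {E, F}.
A 6-state machine:
       x  y 
>  A   A  B 
   B   B  C 
   C   C  D 
   D   D  E 
 * E   E  F 
 * F   F  F 
(> = start, * = accepting)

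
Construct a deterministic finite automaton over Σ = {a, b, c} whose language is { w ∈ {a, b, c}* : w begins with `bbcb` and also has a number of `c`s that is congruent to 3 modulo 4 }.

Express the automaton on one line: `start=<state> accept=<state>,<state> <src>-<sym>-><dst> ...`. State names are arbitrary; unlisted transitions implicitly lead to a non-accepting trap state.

Build one automaton per condition and run them in lockstep. One (6 states) tracks whether the input so far still matches the prefix `bbcb`; the other (4 states) tracks the count of `c`s modulo 4. Each combined state is a pair, one component from each; accept when both components accept.
With 12 states:
          a    b    c  
>  S0     S1   S2   S3 
   S1     S1   S1   S3 
   S2     S1   S4   S3 
   S3     S3   S3   S5 
   S4     S1   S1   S6 
   S5     S5   S5   S7 
   S6     S3   S8   S5 
   S7     S7   S7   S1 
   S8     S8   S8   S9 
   S9     S9   S9  S10 
 * S10   S10  S10  S11 
   S11   S11  S11   S8 
(> = start, * = accepting)

start=S0 accept=S10 S0-a->S1 S0-b->S2 S0-c->S3 S1-a->S1 S1-b->S1 S1-c->S3 S2-a->S1 S2-b->S4 S2-c->S3 S3-a->S3 S3-b->S3 S3-c->S5 S4-a->S1 S4-b->S1 S4-c->S6 S5-a->S5 S5-b->S5 S5-c->S7 S6-a->S3 S6-b->S8 S6-c->S5 S7-a->S7 S7-b->S7 S7-c->S1 S8-a->S8 S8-b->S8 S8-c->S9 S9-a->S9 S9-b->S9 S9-c->S10 S10-a->S10 S10-b->S10 S10-c->S11 S11-a->S11 S11-b->S11 S11-c->S8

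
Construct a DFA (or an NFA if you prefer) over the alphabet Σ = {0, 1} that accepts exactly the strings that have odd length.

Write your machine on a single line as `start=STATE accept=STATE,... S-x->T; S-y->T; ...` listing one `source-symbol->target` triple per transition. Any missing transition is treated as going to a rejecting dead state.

start=A; accept=B; A-0->B; A-1->B; B-0->A; B-1->A

Count input length modulo 2: every symbol advances one step around the cycle A → B → A. Accept at B.
With 2 states:
       0  1 
>  A   B  B 
 * B   A  A 
(> = start, * = accepting)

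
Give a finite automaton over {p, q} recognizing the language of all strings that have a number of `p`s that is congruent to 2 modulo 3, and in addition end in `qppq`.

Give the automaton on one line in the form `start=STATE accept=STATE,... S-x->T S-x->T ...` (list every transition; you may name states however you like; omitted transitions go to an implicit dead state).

start=A accept=G A-p->B A-q->C B-p->D B-q->B C-p->E C-q->C D-p->A D-q->D E-p->F E-q->B F-p->A F-q->G G-p->A G-q->D

Handle the two conditions separately and then intersect. The first has 3 states tracking the count of `p`s modulo 3; the second has 5 states tracking how much of the suffix `qppq` has currently been matched. A product state is a pair (one from each), accepting exactly when both do. After merging equivalent states the machine shrinks.
A 7-state machine:
       p  q 
>  A   B  C 
   B   D  B 
   C   E  C 
   D   A  D 
   E   F  B 
   F   A  G 
 * G   A  D 
(> = start, * = accepting)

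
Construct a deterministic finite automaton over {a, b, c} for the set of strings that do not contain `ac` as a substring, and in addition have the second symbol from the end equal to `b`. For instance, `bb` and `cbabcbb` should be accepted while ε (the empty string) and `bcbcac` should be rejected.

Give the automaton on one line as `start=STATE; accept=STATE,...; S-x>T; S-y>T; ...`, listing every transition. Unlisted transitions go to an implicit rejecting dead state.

start=S0; accept=S4,S5,S6; S0-a>S1; S0-b>S2; S0-c>S0; S1-a>S1; S1-b>S2; S1-c>S3; S2-a>S4; S2-b>S5; S2-c>S6; S3-a>S3; S3-b>S3; S3-c>S3; S4-a>S1; S4-b>S2; S4-c>S3; S5-a>S4; S5-b>S5; S5-c>S6; S6-a>S1; S6-b>S2; S6-c>S0

Handle the two conditions separately and then intersect. One (3 states) tracks partial matches of the forbidden pattern `ac`; the other (13 states) tracks the last 2 symbols read. Each combined state is a pair, one component from each; accept when both components accept. Equivalent product states are then merged.
With 7 states:
        a   b   c  
>  S0   S1  S2  S0 
   S1   S1  S2  S3 
   S2   S4  S5  S6 
   S3   S3  S3  S3 
 * S4   S1  S2  S3 
 * S5   S4  S5  S6 
 * S6   S1  S2  S0 
(> = start, * = accepting)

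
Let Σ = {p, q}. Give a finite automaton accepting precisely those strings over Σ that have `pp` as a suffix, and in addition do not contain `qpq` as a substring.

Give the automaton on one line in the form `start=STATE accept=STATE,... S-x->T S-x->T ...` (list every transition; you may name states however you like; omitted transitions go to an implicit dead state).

start=S0 accept=S3 S0-p->S1 S0-q->S2 S1-p->S3 S1-q->S2 S2-p->S4 S2-q->S2 S3-p->S3 S3-q->S2 S4-p->S3 S4-q->S5 S5-p->S6 S5-q->S5 S6-p->S7 S6-q->S5 S7-p->S7 S7-q->S5

Run two small machines in parallel and take their product. The first has 3 states tracking how much of the suffix `pp` has currently been matched; the second has 4 states tracking partial matches of the forbidden pattern `qpq`. A product state is a pair (one from each), accepting exactly when both do.
With 8 states:
        p   q  
>  S0   S1  S2 
   S1   S3  S2 
   S2   S4  S2 
 * S3   S3  S2 
   S4   S3  S5 
   S5   S6  S5 
   S6   S7  S5 
   S7   S7  S5 
(> = start, * = accepting)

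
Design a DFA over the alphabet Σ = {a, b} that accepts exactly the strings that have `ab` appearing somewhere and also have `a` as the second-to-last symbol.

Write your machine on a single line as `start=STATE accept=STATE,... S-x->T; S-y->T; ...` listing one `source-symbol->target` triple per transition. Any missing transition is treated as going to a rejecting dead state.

Handle the two conditions separately and then intersect. One (3 states) tracks whether and how much of `ab` has been seen; the other (7 states) tracks the last 2 symbols read. Each combined state is a pair, one component from each; accept when both components accept.
        a   b  
>  q0   q1  q2 
   q1   q3  q4 
   q2   q5  q6 
   q3   q3  q4 
 * q4   q7  q8 
   q5   q3  q4 
   q6   q5  q6 
   q7   q9  q4 
   q8   q7  q8 
 * q9   q9  q4 
(> = start, * = accepting)

start=q0; accept=q4,q9; q0-a->q1; q0-b->q2; q1-a->q3; q1-b->q4; q2-a->q5; q2-b->q6; q3-a->q3; q3-b->q4; q4-a->q7; q4-b->q8; q5-a->q3; q5-b->q4; q6-a->q5; q6-b->q6; q7-a->q9; q7-b->q4; q8-a->q7; q8-b->q8; q9-a->q9; q9-b->q4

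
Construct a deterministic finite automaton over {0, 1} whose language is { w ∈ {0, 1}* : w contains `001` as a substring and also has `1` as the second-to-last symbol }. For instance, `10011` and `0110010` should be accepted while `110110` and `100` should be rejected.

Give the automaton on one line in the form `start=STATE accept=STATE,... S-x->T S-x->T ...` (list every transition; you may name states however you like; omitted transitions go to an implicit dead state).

Run two small machines in parallel and take their product. The first has 4 states tracking whether and how much of `001` has been seen; the second has 7 states tracking the last 2 symbols read. A product state is a pair (one from each), accepting exactly when both do. Equivalent product states are then merged.
        0   1  
>  q0   q1  q0 
   q1   q2  q0 
   q2   q2  q3 
   q3   q4  q5 
 * q4   q2  q3 
 * q5   q4  q5 
(> = start, * = accepting)

start=q0 accept=q4,q5 q0-0->q1 q0-1->q0 q1-0->q2 q1-1->q0 q2-0->q2 q2-1->q3 q3-0->q4 q3-1->q5 q4-0->q2 q4-1->q3 q5-0->q4 q5-1->q5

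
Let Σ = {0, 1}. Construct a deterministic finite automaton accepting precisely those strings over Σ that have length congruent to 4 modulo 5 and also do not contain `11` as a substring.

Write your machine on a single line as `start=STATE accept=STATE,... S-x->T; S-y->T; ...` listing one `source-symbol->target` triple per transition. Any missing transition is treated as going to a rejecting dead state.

start=A; accept=I,J; A-0->B; A-1->C; B-0->D; B-1->E; C-0->D; C-1->F; D-0->G; D-1->H; E-0->G; E-1->F; F-0->F; F-1->F; G-0->I; G-1->J; H-0->I; H-1->F; I-0->A; I-1->K; J-0->A; J-1->F; K-0->B; K-1->F

Build one automaton per condition and run them in lockstep. One (5 states) tracks the input length modulo 5; the other (3 states) tracks partial matches of the forbidden pattern `11`. Each combined state is a pair, one component from each; accept when both components accept. Minimizing collapses redundant product states.
11 states suffice.
       0  1 
>  A   B  C 
   B   D  E 
   C   D  F 
   D   G  H 
   E   G  F 
   F   F  F 
   G   I  J 
   H   I  F 
 * I   A  K 
 * J   A  F 
   K   B  F 
(> = start, * = accepting)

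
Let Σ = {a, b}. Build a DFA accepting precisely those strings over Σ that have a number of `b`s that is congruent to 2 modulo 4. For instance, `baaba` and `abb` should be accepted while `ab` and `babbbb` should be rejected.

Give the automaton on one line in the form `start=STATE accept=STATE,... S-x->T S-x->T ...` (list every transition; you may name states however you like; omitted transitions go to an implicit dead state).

The only thing that matters is how many `b`s have appeared, reduced mod 4. Use one state per residue: q0 for 0, …, q3 for 3. Reading `b` moves to the next residue; anything else stays put. q2 is accepting.
With 4 states:
        a   b  
>  q0   q0  q1 
   q1   q1  q2 
 * q2   q2  q3 
   q3   q3  q0 
(> = start, * = accepting)

start=q0 accept=q2 q0-a->q0 q0-b->q1 q1-a->q1 q1-b->q2 q2-a->q2 q2-b->q3 q3-a->q3 q3-b->q0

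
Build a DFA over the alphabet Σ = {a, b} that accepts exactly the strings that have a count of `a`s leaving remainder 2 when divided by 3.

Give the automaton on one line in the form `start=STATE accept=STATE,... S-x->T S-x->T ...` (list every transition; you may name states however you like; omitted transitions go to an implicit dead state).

Keep the running count of `a`s modulo 3: each `a` advances along the cycle S0 → S1 → S2 → S0 while other symbols loop. Accept at S2.
With 3 states:
        a   b  
>  S0   S1  S0 
   S1   S2  S1 
 * S2   S0  S2 
(> = start, * = accepting)

start=S0 accept=S2 S0-a->S1 S0-b->S0 S1-a->S2 S1-b->S1 S2-a->S0 S2-b->S2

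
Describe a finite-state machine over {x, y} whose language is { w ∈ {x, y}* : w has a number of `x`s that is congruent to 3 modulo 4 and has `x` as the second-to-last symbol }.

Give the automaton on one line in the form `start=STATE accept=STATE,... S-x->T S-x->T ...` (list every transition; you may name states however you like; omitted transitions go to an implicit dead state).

start=s0 accept=s7,s12 s0-x->s1 s0-y->s2 s1-x->s3 s1-y->s4 s2-x->s5 s2-y->s6 s3-x->s7 s3-y->s8 s4-x->s9 s4-y->s10 s5-x->s3 s5-y->s4 s6-x->s5 s6-y->s6 s7-x->s11 s7-y->s12 s8-x->s13 s8-y->s14 s9-x->s7 s9-y->s8 s10-x->s9 s10-y->s10 s11-x->s15 s11-y->s16 s12-x->s17 s12-y->s18 s13-x->s11 s13-y->s12 s14-x->s13 s14-y->s14 s15-x->s3 s15-y->s4 s16-x->s5 s16-y->s6 s17-x->s15 s17-y->s16 s18-x->s17 s18-y->s18

Build one automaton per condition and run them in lockstep. One (4 states) tracks the count of `x`s modulo 4; the other (7 states) tracks the last 2 symbols read. Each combined state is a pair, one component from each; accept when both components accept.
          x    y  
>  s0     s1   s2 
   s1     s3   s4 
   s2     s5   s6 
   s3     s7   s8 
   s4     s9  s10 
   s5     s3   s4 
   s6     s5   s6 
 * s7    s11  s12 
   s8    s13  s14 
   s9     s7   s8 
   s10    s9  s10 
   s11   s15  s16 
 * s12   s17  s18 
   s13   s11  s12 
   s14   s13  s14 
   s15    s3   s4 
   s16    s5   s6 
   s17   s15  s16 
   s18   s17  s18 
(> = start, * = accepting)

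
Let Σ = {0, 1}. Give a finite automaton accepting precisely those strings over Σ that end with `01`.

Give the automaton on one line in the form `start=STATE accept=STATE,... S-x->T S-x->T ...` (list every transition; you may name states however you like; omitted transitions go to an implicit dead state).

Remember how much of `01` the current input suffix matches. State A means no match yet; B means the last symbol is `0`; C means the last 2 symbols are `01`. Only C accepts. On a mismatch, fall back to the longest proper suffix that is still a prefix of `01`.
With 3 states:
       0  1 
>  A   B  A 
   B   B  C 
 * C   B  A 
(> = start, * = accepting)

start=A accept=C A-0->B A-1->A B-0->B B-1->C C-0->B C-1->A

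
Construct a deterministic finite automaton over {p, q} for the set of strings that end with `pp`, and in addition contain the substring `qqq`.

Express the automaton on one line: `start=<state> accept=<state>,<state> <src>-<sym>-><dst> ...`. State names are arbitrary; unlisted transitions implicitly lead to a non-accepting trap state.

Handle the two conditions separately and then intersect. The first has 3 states tracking how much of the suffix `pp` has currently been matched; the second has 4 states tracking whether and how much of `qqq` has been seen. A product state is a pair (one from each), accepting exactly when both do.
With 8 states:
        p   q  
>  S0   S1  S2 
   S1   S3  S2 
   S2   S1  S4 
   S3   S3  S2 
   S4   S1  S5 
   S5   S6  S5 
   S6   S7  S5 
 * S7   S7  S5 
(> = start, * = accepting)

start=S0 accept=S7 S0-p->S1 S0-q->S2 S1-p->S3 S1-q->S2 S2-p->S1 S2-q->S4 S3-p->S3 S3-q->S2 S4-p->S1 S4-q->S5 S5-p->S6 S5-q->S5 S6-p->S7 S6-q->S5 S7-p->S7 S7-q->S5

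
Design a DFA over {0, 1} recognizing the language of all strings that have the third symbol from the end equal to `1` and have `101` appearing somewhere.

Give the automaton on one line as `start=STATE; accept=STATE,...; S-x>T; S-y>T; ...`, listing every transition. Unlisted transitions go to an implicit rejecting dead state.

start=S0; accept=S12,S17,S18,S19; S0-0>S1; S0-1>S2; S1-0>S3; S1-1>S4; S2-0>S5; S2-1>S6; S3-0>S7; S3-1>S8; S4-0>S9; S4-1>S10; S5-0>S11; S5-1>S12; S6-0>S13; S6-1>S14; S7-0>S7; S7-1>S8; S8-0>S9; S8-1>S10; S9-0>S11; S9-1>S12; S10-0>S13; S10-1>S14; S11-0>S7; S11-1>S8; S12-0>S15; S12-1>S16; S13-0>S11; S13-1>S12; S14-0>S13; S14-1>S14; S15-0>S17; S15-1>S12; S16-0>S18; S16-1>S19; S17-0>S20; S17-1>S21; S18-0>S17; S18-1>S12; S19-0>S18; S19-1>S19; S20-0>S20; S20-1>S21; S21-0>S15; S21-1>S16

Handle the two conditions separately and then intersect. The first has 15 states tracking the last 3 symbols read; the second has 4 states tracking whether and how much of `101` has been seen. A product state is a pair (one from each), accepting exactly when both do.
          0    1  
>  S0     S1   S2 
   S1     S3   S4 
   S2     S5   S6 
   S3     S7   S8 
   S4     S9  S10 
   S5    S11  S12 
   S6    S13  S14 
   S7     S7   S8 
   S8     S9  S10 
   S9    S11  S12 
   S10   S13  S14 
   S11    S7   S8 
 * S12   S15  S16 
   S13   S11  S12 
   S14   S13  S14 
   S15   S17  S12 
   S16   S18  S19 
 * S17   S20  S21 
 * S18   S17  S12 
 * S19   S18  S19 
   S20   S20  S21 
   S21   S15  S16 
(> = start, * = accepting)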